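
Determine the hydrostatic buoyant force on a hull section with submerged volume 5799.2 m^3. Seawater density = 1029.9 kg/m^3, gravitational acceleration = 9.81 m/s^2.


Formula: Fb = rho * g * V
Substituting: Fb = 1029.9 * 9.81 * 5799.2
Intermediate: 1029.9 * 9.81 = 10103.319
Result: Fb = 10103.319 * 5799.2 ≈ 58591000 N (5 s.f.)

58591000 N


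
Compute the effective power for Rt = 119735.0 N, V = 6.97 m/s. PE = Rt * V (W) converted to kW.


Formula: PE = Rt * V / 1000 (kW)
Step 1 — PE (W) = 119735.0 * 6.97 = 834552.95 W
Step 2 — PE (kW) = 834552.95 / 1000 ≈ 834.55 kW (5 s.f.)

834.55 kW


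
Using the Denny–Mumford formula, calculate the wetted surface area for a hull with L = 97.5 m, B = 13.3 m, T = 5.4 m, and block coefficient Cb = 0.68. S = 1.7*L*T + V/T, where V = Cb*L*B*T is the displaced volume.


Formula: S = 1.7*L*T + V/T with V = Cb*L*B*T, i.e. S = L * (1.7*T + Cb*B)
Step 1 — 1.7*T = 1.7 * 5.4 = 9.18 m
Step 2 — Cb*B = 0.68 * 13.3 = 9.044 m
Step 3 — 1.7*T + Cb*B = 9.18 + 9.044 = 18.224 m
Step 4 — S = 97.5 * 18.224 ≈ 1776.8 m^2 (5 s.f.)

1776.8 m^2


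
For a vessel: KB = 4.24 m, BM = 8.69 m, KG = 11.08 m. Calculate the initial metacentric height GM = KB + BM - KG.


Formula: GM = KB + BM - KG
Step 1 — KM = KB + BM = 4.24 + 8.69 = 12.93 m
Step 2 — GM = KM - KG = 12.93 - 11.08 = 1.85 m

1.85 m


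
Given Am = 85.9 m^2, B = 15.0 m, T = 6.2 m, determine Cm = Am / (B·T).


Formula: Cm = Am / (B * T)
Step 1 — B * T = 15.0 * 6.2 = 93.0 m^2
Step 2 — Cm = 85.9 / 93.0 ≈ 0.92366 (5 s.f.)

0.92366


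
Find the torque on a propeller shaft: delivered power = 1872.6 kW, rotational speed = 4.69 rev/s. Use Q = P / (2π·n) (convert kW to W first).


Formula: Q = P_W / (2 * pi * n)
Step 1 — P_W = 1872.6 kW * 1000 = 1872600.0 W
Step 2 — 2 * pi * n = 2 * pi * 4.69 = 29.468139
Step 3 — Q = 1872600.0 / 29.468139 ≈ 63547 N·m (5 s.f.)

63547 N·m


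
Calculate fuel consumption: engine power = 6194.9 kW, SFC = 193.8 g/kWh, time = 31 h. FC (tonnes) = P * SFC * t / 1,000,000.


Formula: FC (tonnes) = P * SFC * t / 1,000,000
Step 1 — P * SFC * t = 6194.9 * 193.8 * 31 = 37217720.22 g
Step 2 — FC (tonnes) = 37217720.22 / 1,000,000 ≈ 37.218 tonnes (5 s.f.)

37.218 tonnes


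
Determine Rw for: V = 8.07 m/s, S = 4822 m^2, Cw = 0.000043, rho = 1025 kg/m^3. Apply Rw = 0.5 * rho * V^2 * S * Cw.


Formula: Rw = 0.5 * rho * V^2 * S * Cw
Step 1 — V^2 = 8.07^2 = 65.1249
Step 2 — 0.5 * rho * V^2 = 0.5 * 1025 * 65.1249 = 33376.51125
Step 3 — Rw = 33376.51125 * 4822 * 0.000043 ≈ 6920.5 N (5 s.f.)

6920.5 N


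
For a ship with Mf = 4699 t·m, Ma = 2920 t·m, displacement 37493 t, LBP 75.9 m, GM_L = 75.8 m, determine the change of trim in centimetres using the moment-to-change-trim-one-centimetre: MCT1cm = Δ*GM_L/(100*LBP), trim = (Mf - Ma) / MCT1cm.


Formula: net trimming moment = Mf - Ma; MCT1cm = Δ*GM_L/(100*LBP); trim = net moment / MCT1cm
Step 1 — net trimming moment = 4699 - 2920 = 1779 t·m
Step 2 — MCT1cm = 37493 * 75.8 / (100 * 75.9) = 374.436 t·m/cm
Step 3 — trim = 1779 / 374.436 ≈ 4.7511 cm (5 s.f.)

4.7511 cm


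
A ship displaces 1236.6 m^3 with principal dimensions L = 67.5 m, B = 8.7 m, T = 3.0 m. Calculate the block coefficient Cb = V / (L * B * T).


Formula: Cb = V / (L * B * T)
Step 1 — L * B * T = 67.5 * 8.7 * 3.0 = 1761.75 m^3
Step 2 — Cb = 1236.6 / 1761.75 ≈ 0.70192 (5 s.f.)

0.70192


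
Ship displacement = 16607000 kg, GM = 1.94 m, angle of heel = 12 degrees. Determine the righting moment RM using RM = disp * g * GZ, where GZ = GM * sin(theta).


Formula: GZ = GM * sin(theta); RM = disp * g * GZ
Step 1 — GZ = 1.94 * sin(12°) = 1.94 * 0.207912 = 0.403349 m
Step 2 — RM = 16607000 * 9.81 * 0.403349 ≈ 65711000 N·m (5 s.f.)

65711000 N·m


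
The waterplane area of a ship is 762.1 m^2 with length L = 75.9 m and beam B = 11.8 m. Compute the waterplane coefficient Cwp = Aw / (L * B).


Formula: Cwp = Aw / (L * B)
Step 1 — L * B = 75.9 * 11.8 = 895.62 m^2
Step 2 — Cwp = 762.1 / 895.62 ≈ 0.85092 (5 s.f.)

0.85092


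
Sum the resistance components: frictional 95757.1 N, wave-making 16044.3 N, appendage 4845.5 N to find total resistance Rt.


Formula: Rt = Rf + Rw + Ra
Substituting: Rt = 95757.1 + 16044.3 + 4845.5
Result: Rt = 116646.9 N

116646.9 N


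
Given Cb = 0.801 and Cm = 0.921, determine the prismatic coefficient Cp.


Formula: Cp = Cb / Cm
Substituting: Cp = 0.801 / 0.921
Result: Cp ≈ 0.86971 (5 s.f.)

0.86971


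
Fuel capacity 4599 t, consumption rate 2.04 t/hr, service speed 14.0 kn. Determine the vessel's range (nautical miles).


Formula: endurance = fuel / rate; range = endurance * speed
Step 1 — endurance = 4599 / 2.04 = 2254.4118 hours
Step 2 — range = 2254.4118 * 14.0 ≈ 31562 nautical miles (5 s.f.)

31562 NM


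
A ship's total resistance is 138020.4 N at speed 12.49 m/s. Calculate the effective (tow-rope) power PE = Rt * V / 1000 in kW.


Formula: PE = Rt * V / 1000 (kW)
Step 1 — PE (W) = 138020.4 * 12.49 = 1723874.796 W
Step 2 — PE (kW) = 1723874.796 / 1000 ≈ 1723.9 kW (5 s.f.)

1723.9 kW


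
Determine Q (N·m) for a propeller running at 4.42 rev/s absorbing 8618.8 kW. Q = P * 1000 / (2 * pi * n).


Formula: Q = P_W / (2 * pi * n)
Step 1 — P_W = 8618.8 kW * 1000 = 8618800.0 W
Step 2 — 2 * pi * n = 2 * pi * 4.42 = 27.771679
Step 3 — Q = 8618800.0 / 27.771679 ≈ 310340 N·m (5 s.f.)

310340 N·m


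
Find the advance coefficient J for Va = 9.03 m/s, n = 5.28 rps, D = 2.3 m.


Formula: J = Va / (n * D)
Step 1 — n * D = 5.28 * 2.3 = 12.144
Step 2 — J = 9.03 / 12.144 ≈ 0.74358 (5 s.f.)

0.74358


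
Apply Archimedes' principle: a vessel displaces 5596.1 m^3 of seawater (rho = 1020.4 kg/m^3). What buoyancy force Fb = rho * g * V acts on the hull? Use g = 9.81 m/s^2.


Formula: Fb = rho * g * V
Substituting: Fb = 1020.4 * 9.81 * 5596.1
Intermediate: 1020.4 * 9.81 = 10010.124
Result: Fb = 10010.124 * 5596.1 ≈ 56018000 N (5 s.f.)

56018000 N


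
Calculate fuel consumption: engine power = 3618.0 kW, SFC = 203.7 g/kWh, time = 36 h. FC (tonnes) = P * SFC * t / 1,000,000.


Formula: FC (tonnes) = P * SFC * t / 1,000,000
Step 1 — P * SFC * t = 3618.0 * 203.7 * 36 = 26531517.6 g
Step 2 — FC (tonnes) = 26531517.6 / 1,000,000 ≈ 26.532 tonnes (5 s.f.)

26.532 tonnes


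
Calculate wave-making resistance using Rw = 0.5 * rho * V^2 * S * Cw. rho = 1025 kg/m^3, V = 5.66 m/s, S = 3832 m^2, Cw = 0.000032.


Formula: Rw = 0.5 * rho * V^2 * S * Cw
Step 1 — V^2 = 5.66^2 = 32.0356
Step 2 — 0.5 * rho * V^2 = 0.5 * 1025 * 32.0356 = 16418.245
Step 3 — Rw = 16418.245 * 3832 * 0.000032 ≈ 2013.3 N (5 s.f.)

2013.3 N


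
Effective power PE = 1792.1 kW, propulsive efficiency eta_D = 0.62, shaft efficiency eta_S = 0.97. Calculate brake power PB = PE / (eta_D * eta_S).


Formula: PB = PE / (eta_D * eta_S)
Step 1 — combined efficiency = eta_D * eta_S = 0.62 * 0.97 = 0.6014
Step 2 — PB = 1792.1 / 0.6014 ≈ 2979.9 kW (5 s.f.)

2979.9 kW


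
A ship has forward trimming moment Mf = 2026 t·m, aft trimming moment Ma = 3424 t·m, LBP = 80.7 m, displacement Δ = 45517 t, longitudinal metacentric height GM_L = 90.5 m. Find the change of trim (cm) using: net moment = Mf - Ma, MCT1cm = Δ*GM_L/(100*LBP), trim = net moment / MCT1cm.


Formula: net trimming moment = Mf - Ma; MCT1cm = Δ*GM_L/(100*LBP); trim = net moment / MCT1cm
Step 1 — net trimming moment = 2026 - 3424 = -1398 t·m
Step 2 — MCT1cm = 45517 * 90.5 / (100 * 80.7) = 510.4447 t·m/cm
Step 3 — trim = -1398 / 510.4447 ≈ -2.7388 cm (5 s.f.)

-2.7388 cm


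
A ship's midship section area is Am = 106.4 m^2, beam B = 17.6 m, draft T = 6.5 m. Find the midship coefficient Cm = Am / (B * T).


Formula: Cm = Am / (B * T)
Step 1 — B * T = 17.6 * 6.5 = 114.4 m^2
Step 2 — Cm = 106.4 / 114.4 ≈ 0.93007 (5 s.f.)

0.93007


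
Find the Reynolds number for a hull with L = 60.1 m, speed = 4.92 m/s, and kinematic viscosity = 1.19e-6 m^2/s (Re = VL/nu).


Formula: Re = V * L / nu
Step 1 — V * L = 4.92 * 60.1 = 295.692 m^2/s
Step 2 — Re = 295.692 / 1.19e-6 = 2.48e+08

2.48e+08


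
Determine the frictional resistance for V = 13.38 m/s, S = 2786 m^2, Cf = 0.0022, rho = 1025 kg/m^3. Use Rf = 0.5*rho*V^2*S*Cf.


Formula: Rf = 0.5 * rho * V^2 * S * Cf
Step 1 — V^2 = 13.38^2 = 179.0244
Step 2 — 0.5 * rho * V^2 = 0.5 * 1025 * 179.0244 = 91750.005
Step 3 — Rf = 91750.005 * 2786 * 0.0022 ≈ 562350 N (5 s.f.)

562350 N


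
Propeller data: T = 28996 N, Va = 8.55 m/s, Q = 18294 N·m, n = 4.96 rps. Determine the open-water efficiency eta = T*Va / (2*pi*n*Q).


Formula: eta = T * Va / (2 * pi * n * Q)
Step 1 — numerator = T * Va = 28996 * 8.55 = 247915.8
Step 2 — 2 * pi * n = 2 * pi * 4.96 = 31.164599
Step 3 — denominator = 31.164599 * 18294 = 570125.17
Step 4 — eta = 247915.8 / 570125.17 ≈ 0.43484 (5 s.f.)

0.43484


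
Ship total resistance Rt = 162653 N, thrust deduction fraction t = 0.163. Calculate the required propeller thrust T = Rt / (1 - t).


Formula: T = Rt / (1 - t)
Step 1 — (1 - t) = 1 - 0.163 = 0.837
Step 2 — T = 162653 / 0.837 ≈ 194330 N (5 s.f.)

194330 N


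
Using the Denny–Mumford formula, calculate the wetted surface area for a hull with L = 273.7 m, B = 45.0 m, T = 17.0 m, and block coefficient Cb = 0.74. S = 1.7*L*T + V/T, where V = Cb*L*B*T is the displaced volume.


Formula: S = 1.7*L*T + V/T with V = Cb*L*B*T, i.e. S = L * (1.7*T + Cb*B)
Step 1 — 1.7*T = 1.7 * 17.0 = 28.9 m
Step 2 — Cb*B = 0.74 * 45.0 = 33.3 m
Step 3 — 1.7*T + Cb*B = 28.9 + 33.3 = 62.2 m
Step 4 — S = 273.7 * 62.2 ≈ 17024 m^2 (5 s.f.)

17024 m^2


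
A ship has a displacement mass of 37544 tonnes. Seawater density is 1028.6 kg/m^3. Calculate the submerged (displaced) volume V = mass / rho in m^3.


Formula: V = mass / rho
Step 1 — convert tonnes to kg: 37544 t * 1000 = 37544000 kg
Step 2 — V = 37544000 / 1028.6 ≈ 36500 m^3 (5 s.f.)

36500 m^3


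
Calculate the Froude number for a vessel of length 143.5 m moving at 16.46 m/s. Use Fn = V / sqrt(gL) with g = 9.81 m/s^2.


Formula: Fn = V / sqrt(g * L)
Step 1 — g * L = 9.81 * 143.5 = 1407.735
Step 2 — sqrt(g * L) = sqrt(1407.735) = 37.519795
Step 3 — Fn = 16.46 / 37.519795 ≈ 0.43870 (5 s.f.)

0.43870


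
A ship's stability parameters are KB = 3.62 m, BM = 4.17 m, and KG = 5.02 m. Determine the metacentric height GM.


Formula: GM = KB + BM - KG
Step 1 — KM = KB + BM = 3.62 + 4.17 = 7.79 m
Step 2 — GM = KM - KG = 7.79 - 5.02 = 2.77 m

2.77 m


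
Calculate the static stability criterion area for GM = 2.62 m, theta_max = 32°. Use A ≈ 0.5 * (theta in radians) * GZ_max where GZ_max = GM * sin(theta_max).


Formula: GZ_max = GM * sin(theta); Area = 0.5 * theta_rad * GZ_max
Step 1 — GZ_max = 2.62 * sin(32°) = 2.62 * 0.529919 = 1.388388 m
Step 2 — theta_rad = 32 * pi/180 = 0.558505 rad
Step 3 — Area = 0.5 * 0.558505 * 1.388388 ≈ 0.38771 m·rad (5 s.f.)

0.38771 m·rad


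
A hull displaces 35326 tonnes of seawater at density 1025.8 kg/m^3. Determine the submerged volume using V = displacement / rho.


Formula: V = mass / rho
Step 1 — convert tonnes to kg: 35326 t * 1000 = 35326000 kg
Step 2 — V = 35326000 / 1025.8 ≈ 34438 m^3 (5 s.f.)

34438 m^3


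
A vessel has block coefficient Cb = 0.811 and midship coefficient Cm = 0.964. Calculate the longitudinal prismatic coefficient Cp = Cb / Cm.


Formula: Cp = Cb / Cm
Substituting: Cp = 0.811 / 0.964
Result: Cp ≈ 0.84129 (5 s.f.)

0.84129


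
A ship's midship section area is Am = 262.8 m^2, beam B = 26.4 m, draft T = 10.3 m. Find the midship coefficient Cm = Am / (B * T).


Formula: Cm = Am / (B * T)
Step 1 — B * T = 26.4 * 10.3 = 271.92 m^2
Step 2 — Cm = 262.8 / 271.92 ≈ 0.96646 (5 s.f.)

0.96646


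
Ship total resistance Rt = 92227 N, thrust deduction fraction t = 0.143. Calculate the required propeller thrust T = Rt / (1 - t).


Formula: T = Rt / (1 - t)
Step 1 — (1 - t) = 1 - 0.143 = 0.857
Step 2 — T = 92227 / 0.857 ≈ 107620 N (5 s.f.)

107620 N


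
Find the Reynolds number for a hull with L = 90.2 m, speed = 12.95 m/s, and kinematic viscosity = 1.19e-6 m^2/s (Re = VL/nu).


Formula: Re = V * L / nu
Step 1 — V * L = 12.95 * 90.2 = 1168.09 m^2/s
Step 2 — Re = 1168.09 / 1.19e-6 = 9.82e+08

9.82e+08


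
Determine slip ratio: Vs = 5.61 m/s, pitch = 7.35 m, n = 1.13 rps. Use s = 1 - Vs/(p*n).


Formula: s = 1 - Vs / (p * n)
Step 1 — p * n = 7.35 * 1.13 = 8.3055
Step 2 — Vs / (p*n) = 5.61 / 8.3055 = 0.675456 (6 d.p.)
Step 3 — s = 1 - 0.675456 = 0.324544

0.324544


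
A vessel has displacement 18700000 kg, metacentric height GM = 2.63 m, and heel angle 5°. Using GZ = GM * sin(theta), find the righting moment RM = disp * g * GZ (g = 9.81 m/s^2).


Formula: GZ = GM * sin(theta); RM = disp * g * GZ
Step 1 — GZ = 2.63 * sin(5°) = 2.63 * 0.087156 = 0.22922 m
Step 2 — RM = 18700000 * 9.81 * 0.22922 ≈ 42050000 N·m (5 s.f.)

42050000 N·m


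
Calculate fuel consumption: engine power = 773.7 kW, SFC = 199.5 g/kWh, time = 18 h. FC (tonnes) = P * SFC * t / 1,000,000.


Formula: FC (tonnes) = P * SFC * t / 1,000,000
Step 1 — P * SFC * t = 773.7 * 199.5 * 18 = 2778356.7 g
Step 2 — FC (tonnes) = 2778356.7 / 1,000,000 ≈ 2.7784 tonnes (5 s.f.)

2.7784 tonnes


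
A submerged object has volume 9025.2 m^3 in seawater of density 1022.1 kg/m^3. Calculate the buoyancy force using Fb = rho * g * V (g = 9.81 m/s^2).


Formula: Fb = rho * g * V
Substituting: Fb = 1022.1 * 9.81 * 9025.2
Intermediate: 1022.1 * 9.81 = 10026.801
Result: Fb = 10026.801 * 9025.2 ≈ 90494000 N (5 s.f.)

90494000 N


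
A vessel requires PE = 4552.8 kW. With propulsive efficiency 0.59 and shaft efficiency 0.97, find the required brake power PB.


Formula: PB = PE / (eta_D * eta_S)
Step 1 — combined efficiency = eta_D * eta_S = 0.59 * 0.97 = 0.5723
Step 2 — PB = 4552.8 / 0.5723 ≈ 7955.3 kW (5 s.f.)

7955.3 kW


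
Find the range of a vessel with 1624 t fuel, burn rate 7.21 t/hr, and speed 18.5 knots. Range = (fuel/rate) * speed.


Formula: endurance = fuel / rate; range = endurance * speed
Step 1 — endurance = 1624 / 7.21 = 225.2427 hours
Step 2 — range = 225.2427 * 18.5 ≈ 4167.0 nautical miles (5 s.f.)

4167.0 NM


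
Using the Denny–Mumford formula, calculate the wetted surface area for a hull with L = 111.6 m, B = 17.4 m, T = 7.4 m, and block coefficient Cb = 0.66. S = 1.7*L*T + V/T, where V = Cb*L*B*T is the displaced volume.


Formula: S = 1.7*L*T + V/T with V = Cb*L*B*T, i.e. S = L * (1.7*T + Cb*B)
Step 1 — 1.7*T = 1.7 * 7.4 = 12.58 m
Step 2 — Cb*B = 0.66 * 17.4 = 11.484 m
Step 3 — 1.7*T + Cb*B = 12.58 + 11.484 = 24.064 m
Step 4 — S = 111.6 * 24.064 ≈ 2685.5 m^2 (5 s.f.)

2685.5 m^2


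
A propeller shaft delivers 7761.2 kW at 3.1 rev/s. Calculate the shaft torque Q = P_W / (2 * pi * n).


Formula: Q = P_W / (2 * pi * n)
Step 1 — P_W = 7761.2 kW * 1000 = 7761200.0 W
Step 2 — 2 * pi * n = 2 * pi * 3.1 = 19.477874
Step 3 — Q = 7761200.0 / 19.477874 ≈ 398460 N·m (5 s.f.)

398460 N·m


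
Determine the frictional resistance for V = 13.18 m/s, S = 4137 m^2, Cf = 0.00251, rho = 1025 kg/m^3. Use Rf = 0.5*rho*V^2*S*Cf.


Formula: Rf = 0.5 * rho * V^2 * S * Cf
Step 1 — V^2 = 13.18^2 = 173.7124
Step 2 — 0.5 * rho * V^2 = 0.5 * 1025 * 173.7124 = 89027.605
Step 3 — Rf = 89027.605 * 4137 * 0.00251 ≈ 924450 N (5 s.f.)

924450 N


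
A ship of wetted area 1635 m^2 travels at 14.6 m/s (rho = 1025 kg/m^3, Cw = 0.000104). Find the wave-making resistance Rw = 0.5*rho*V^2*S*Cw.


Formula: Rw = 0.5 * rho * V^2 * S * Cw
Step 1 — V^2 = 14.6^2 = 213.16
Step 2 — 0.5 * rho * V^2 = 0.5 * 1025 * 213.16 = 109244.5
Step 3 — Rw = 109244.5 * 1635 * 0.000104 ≈ 18576 N (5 s.f.)

18576 N


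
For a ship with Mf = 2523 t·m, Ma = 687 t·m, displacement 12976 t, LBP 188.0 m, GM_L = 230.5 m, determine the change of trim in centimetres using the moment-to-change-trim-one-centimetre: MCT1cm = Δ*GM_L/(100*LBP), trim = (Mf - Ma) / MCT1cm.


Formula: net trimming moment = Mf - Ma; MCT1cm = Δ*GM_L/(100*LBP); trim = net moment / MCT1cm
Step 1 — net trimming moment = 2523 - 687 = 1836 t·m
Step 2 — MCT1cm = 12976 * 230.5 / (100 * 188.0) = 159.094 t·m/cm
Step 3 — trim = 1836 / 159.094 ≈ 11.540 cm (5 s.f.)

11.540 cm


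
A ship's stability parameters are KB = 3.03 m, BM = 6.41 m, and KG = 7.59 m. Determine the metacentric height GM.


Formula: GM = KB + BM - KG
Step 1 — KM = KB + BM = 3.03 + 6.41 = 9.44 m
Step 2 — GM = KM - KG = 9.44 - 7.59 = 1.85 m

1.85 m


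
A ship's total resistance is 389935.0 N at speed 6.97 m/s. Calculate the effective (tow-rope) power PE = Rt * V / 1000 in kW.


Formula: PE = Rt * V / 1000 (kW)
Step 1 — PE (W) = 389935.0 * 6.97 = 2717846.95 W
Step 2 — PE (kW) = 2717846.95 / 1000 ≈ 2717.8 kW (5 s.f.)

2717.8 kW


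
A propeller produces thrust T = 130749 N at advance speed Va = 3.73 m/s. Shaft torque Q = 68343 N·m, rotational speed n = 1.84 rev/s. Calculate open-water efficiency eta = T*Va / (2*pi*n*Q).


Formula: eta = T * Va / (2 * pi * n * Q)
Step 1 — numerator = T * Va = 130749 * 3.73 = 487693.77
Step 2 — 2 * pi * n = 2 * pi * 1.84 = 11.561061
Step 3 — denominator = 11.561061 * 68343 = 790117.59
Step 4 — eta = 487693.77 / 790117.59 ≈ 0.61724 (5 s.f.)

0.61724


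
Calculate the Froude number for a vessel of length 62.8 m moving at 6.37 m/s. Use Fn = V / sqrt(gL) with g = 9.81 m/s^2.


Formula: Fn = V / sqrt(g * L)
Step 1 — g * L = 9.81 * 62.8 = 616.068
Step 2 — sqrt(g * L) = sqrt(616.068) = 24.820717
Step 3 — Fn = 6.37 / 24.820717 ≈ 0.25664 (5 s.f.)

0.25664


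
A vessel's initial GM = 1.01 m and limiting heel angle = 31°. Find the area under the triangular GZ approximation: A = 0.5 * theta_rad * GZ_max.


Formula: GZ_max = GM * sin(theta); Area = 0.5 * theta_rad * GZ_max
Step 1 — GZ_max = 1.01 * sin(31°) = 1.01 * 0.515038 = 0.520188 m
Step 2 — theta_rad = 31 * pi/180 = 0.541052 rad
Step 3 — Area = 0.5 * 0.541052 * 0.520188 ≈ 0.14072 m·rad (5 s.f.)

0.14072 m·rad


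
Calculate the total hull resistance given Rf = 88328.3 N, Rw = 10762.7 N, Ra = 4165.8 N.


Formula: Rt = Rf + Rw + Ra
Substituting: Rt = 88328.3 + 10762.7 + 4165.8
Result: Rt = 103256.8 N

103256.8 N


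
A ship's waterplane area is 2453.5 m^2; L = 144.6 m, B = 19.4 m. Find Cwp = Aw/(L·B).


Formula: Cwp = Aw / (L * B)
Step 1 — L * B = 144.6 * 19.4 = 2805.24 m^2
Step 2 — Cwp = 2453.5 / 2805.24 ≈ 0.87461 (5 s.f.)

0.87461


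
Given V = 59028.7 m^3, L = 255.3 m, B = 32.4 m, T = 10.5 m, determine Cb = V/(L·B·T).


Formula: Cb = V / (L * B * T)
Step 1 — L * B * T = 255.3 * 32.4 * 10.5 = 86853.06 m^3
Step 2 — Cb = 59028.7 / 86853.06 ≈ 0.67964 (5 s.f.)

0.67964


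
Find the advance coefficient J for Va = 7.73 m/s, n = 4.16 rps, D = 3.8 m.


Formula: J = Va / (n * D)
Step 1 — n * D = 4.16 * 3.8 = 15.808
Step 2 — J = 7.73 / 15.808 ≈ 0.48899 (5 s.f.)

0.48899


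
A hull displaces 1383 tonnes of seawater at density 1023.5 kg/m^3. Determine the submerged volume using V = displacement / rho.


Formula: V = mass / rho
Step 1 — convert tonnes to kg: 1383 t * 1000 = 1383000 kg
Step 2 — V = 1383000 / 1023.5 ≈ 1351.2 m^3 (5 s.f.)

1351.2 m^3


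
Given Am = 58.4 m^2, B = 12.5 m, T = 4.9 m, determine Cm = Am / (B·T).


Formula: Cm = Am / (B * T)
Step 1 — B * T = 12.5 * 4.9 = 61.25 m^2
Step 2 — Cm = 58.4 / 61.25 ≈ 0.95347 (5 s.f.)

0.95347


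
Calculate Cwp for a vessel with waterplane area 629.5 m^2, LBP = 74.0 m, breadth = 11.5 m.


Formula: Cwp = Aw / (L * B)
Step 1 — L * B = 74.0 * 11.5 = 851.0 m^2
Step 2 — Cwp = 629.5 / 851.0 ≈ 0.73972 (5 s.f.)

0.73972


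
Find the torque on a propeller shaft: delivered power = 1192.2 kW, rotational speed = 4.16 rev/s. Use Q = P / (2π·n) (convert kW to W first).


Formula: Q = P_W / (2 * pi * n)
Step 1 — P_W = 1192.2 kW * 1000 = 1192200.0 W
Step 2 — 2 * pi * n = 2 * pi * 4.16 = 26.138051
Step 3 — Q = 1192200.0 / 26.138051 ≈ 45612 N·m (5 s.f.)

45612 N·m


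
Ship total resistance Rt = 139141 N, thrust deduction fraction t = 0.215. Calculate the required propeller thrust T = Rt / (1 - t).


Formula: T = Rt / (1 - t)
Step 1 — (1 - t) = 1 - 0.215 = 0.785
Step 2 — T = 139141 / 0.785 ≈ 177250 N (5 s.f.)

177250 N


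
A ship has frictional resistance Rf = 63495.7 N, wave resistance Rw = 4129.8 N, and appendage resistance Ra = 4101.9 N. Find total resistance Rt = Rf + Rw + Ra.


Formula: Rt = Rf + Rw + Ra
Substituting: Rt = 63495.7 + 4129.8 + 4101.9
Result: Rt = 71727.4 N

71727.4 N


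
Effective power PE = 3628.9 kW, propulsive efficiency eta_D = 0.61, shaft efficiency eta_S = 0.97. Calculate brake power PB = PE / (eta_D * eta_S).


Formula: PB = PE / (eta_D * eta_S)
Step 1 — combined efficiency = eta_D * eta_S = 0.61 * 0.97 = 0.5917
Step 2 — PB = 3628.9 / 0.5917 ≈ 6133.0 kW (5 s.f.)

6133.0 kW


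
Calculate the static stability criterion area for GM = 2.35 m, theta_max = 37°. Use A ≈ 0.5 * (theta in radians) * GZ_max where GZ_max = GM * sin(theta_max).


Formula: GZ_max = GM * sin(theta); Area = 0.5 * theta_rad * GZ_max
Step 1 — GZ_max = 2.35 * sin(37°) = 2.35 * 0.601815 = 1.414265 m
Step 2 — theta_rad = 37 * pi/180 = 0.645772 rad
Step 3 — Area = 0.5 * 0.645772 * 1.414265 ≈ 0.45665 m·rad (5 s.f.)

0.45665 m·rad


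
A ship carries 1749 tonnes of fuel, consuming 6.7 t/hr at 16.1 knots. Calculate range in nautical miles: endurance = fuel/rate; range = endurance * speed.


Formula: endurance = fuel / rate; range = endurance * speed
Step 1 — endurance = 1749 / 6.7 = 261.0448 hours
Step 2 — range = 261.0448 * 16.1 ≈ 4202.8 nautical miles (5 s.f.)

4202.8 NM


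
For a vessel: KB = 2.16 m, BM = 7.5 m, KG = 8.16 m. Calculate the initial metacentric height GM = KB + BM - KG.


Formula: GM = KB + BM - KG
Step 1 — KM = KB + BM = 2.16 + 7.5 = 9.66 m
Step 2 — GM = KM - KG = 9.66 - 8.16 = 1.5 m

1.5 m


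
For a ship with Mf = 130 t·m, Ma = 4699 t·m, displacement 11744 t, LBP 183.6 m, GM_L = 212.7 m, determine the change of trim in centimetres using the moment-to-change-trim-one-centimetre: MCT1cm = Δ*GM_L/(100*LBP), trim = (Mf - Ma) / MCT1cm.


Formula: net trimming moment = Mf - Ma; MCT1cm = Δ*GM_L/(100*LBP); trim = net moment / MCT1cm
Step 1 — net trimming moment = 130 - 4699 = -4569 t·m
Step 2 — MCT1cm = 11744 * 212.7 / (100 * 183.6) = 136.0539 t·m/cm
Step 3 — trim = -4569 / 136.0539 ≈ -33.582 cm (5 s.f.)

-33.582 cm


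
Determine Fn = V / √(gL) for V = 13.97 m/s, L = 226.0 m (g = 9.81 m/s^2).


Formula: Fn = V / sqrt(g * L)
Step 1 — g * L = 9.81 * 226.0 = 2217.06
Step 2 — sqrt(g * L) = sqrt(2217.06) = 47.085667
Step 3 — Fn = 13.97 / 47.085667 ≈ 0.29669 (5 s.f.)

0.29669


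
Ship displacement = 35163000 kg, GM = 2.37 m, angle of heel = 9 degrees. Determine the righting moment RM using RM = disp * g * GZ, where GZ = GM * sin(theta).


Formula: GZ = GM * sin(theta); RM = disp * g * GZ
Step 1 — GZ = 2.37 * sin(9°) = 2.37 * 0.156434 = 0.370749 m
Step 2 — RM = 35163000 * 9.81 * 0.370749 ≈ 127890000 N·m (5 s.f.)

127890000 N·m


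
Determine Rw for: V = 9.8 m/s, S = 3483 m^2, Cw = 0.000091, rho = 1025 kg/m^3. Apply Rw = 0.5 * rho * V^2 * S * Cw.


Formula: Rw = 0.5 * rho * V^2 * S * Cw
Step 1 — V^2 = 9.8^2 = 96.04
Step 2 — 0.5 * rho * V^2 = 0.5 * 1025 * 96.04 = 49220.5
Step 3 — Rw = 49220.5 * 3483 * 0.000091 ≈ 15601 N (5 s.f.)

15601 N


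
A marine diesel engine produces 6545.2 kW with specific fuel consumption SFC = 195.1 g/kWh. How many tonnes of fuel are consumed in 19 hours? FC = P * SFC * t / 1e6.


Formula: FC (tonnes) = P * SFC * t / 1,000,000
Step 1 — P * SFC * t = 6545.2 * 195.1 * 19 = 24262401.88 g
Step 2 — FC (tonnes) = 24262401.88 / 1,000,000 ≈ 24.262 tonnes (5 s.f.)

24.262 tonnes


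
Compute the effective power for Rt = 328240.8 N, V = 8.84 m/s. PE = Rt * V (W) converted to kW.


Formula: PE = Rt * V / 1000 (kW)
Step 1 — PE (W) = 328240.8 * 8.84 = 2901648.672 W
Step 2 — PE (kW) = 2901648.672 / 1000 ≈ 2901.6 kW (5 s.f.)

2901.6 kW


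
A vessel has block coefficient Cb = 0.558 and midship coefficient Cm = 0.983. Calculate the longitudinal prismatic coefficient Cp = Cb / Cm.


Formula: Cp = Cb / Cm
Substituting: Cp = 0.558 / 0.983
Result: Cp ≈ 0.56765 (5 s.f.)

0.56765


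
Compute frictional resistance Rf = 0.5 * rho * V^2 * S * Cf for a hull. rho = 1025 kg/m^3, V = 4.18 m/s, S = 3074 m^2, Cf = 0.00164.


Formula: Rf = 0.5 * rho * V^2 * S * Cf
Step 1 — V^2 = 4.18^2 = 17.4724
Step 2 — 0.5 * rho * V^2 = 0.5 * 1025 * 17.4724 = 8954.605
Step 3 — Rf = 8954.605 * 3074 * 0.00164 ≈ 45143 N (5 s.f.)

45143 N


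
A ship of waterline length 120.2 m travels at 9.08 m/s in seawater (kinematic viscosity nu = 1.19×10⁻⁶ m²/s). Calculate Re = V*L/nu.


Formula: Re = V * L / nu
Step 1 — V * L = 9.08 * 120.2 = 1091.416 m^2/s
Step 2 — Re = 1091.416 / 1.19e-6 = 9.17e+08

9.17e+08


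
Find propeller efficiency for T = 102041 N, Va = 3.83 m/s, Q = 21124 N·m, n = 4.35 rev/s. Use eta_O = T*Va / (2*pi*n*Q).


Formula: eta = T * Va / (2 * pi * n * Q)
Step 1 — numerator = T * Va = 102041 * 3.83 = 390817.03
Step 2 — 2 * pi * n = 2 * pi * 4.35 = 27.331856
Step 3 — denominator = 27.331856 * 21124 = 577358.13
Step 4 — eta = 390817.03 / 577358.13 ≈ 0.67691 (5 s.f.)

0.67691


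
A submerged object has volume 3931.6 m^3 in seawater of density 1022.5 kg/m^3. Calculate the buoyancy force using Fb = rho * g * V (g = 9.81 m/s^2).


Formula: Fb = rho * g * V
Substituting: Fb = 1022.5 * 9.81 * 3931.6
Intermediate: 1022.5 * 9.81 = 10030.725
Result: Fb = 10030.725 * 3931.6 ≈ 39437000 N (5 s.f.)

39437000 N


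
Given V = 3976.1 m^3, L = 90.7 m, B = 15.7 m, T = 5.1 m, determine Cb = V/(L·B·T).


Formula: Cb = V / (L * B * T)
Step 1 — L * B * T = 90.7 * 15.7 * 5.1 = 7262.349 m^3
Step 2 — Cb = 3976.1 / 7262.349 ≈ 0.54750 (5 s.f.)

0.54750


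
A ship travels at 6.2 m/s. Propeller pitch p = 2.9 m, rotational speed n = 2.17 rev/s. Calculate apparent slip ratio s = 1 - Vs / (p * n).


Formula: s = 1 - Vs / (p * n)
Step 1 — p * n = 2.9 * 2.17 = 6.293
Step 2 — Vs / (p*n) = 6.2 / 6.293 = 0.985222 (6 d.p.)
Step 3 — s = 1 - 0.985222 = 0.014778

0.014778


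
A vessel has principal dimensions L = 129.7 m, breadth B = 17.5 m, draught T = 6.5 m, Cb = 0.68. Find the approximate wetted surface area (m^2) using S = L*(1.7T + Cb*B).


Formula: S = 1.7*L*T + V/T with V = Cb*L*B*T, i.e. S = L * (1.7*T + Cb*B)
Step 1 — 1.7*T = 1.7 * 6.5 = 11.05 m
Step 2 — Cb*B = 0.68 * 17.5 = 11.9 m
Step 3 — 1.7*T + Cb*B = 11.05 + 11.9 = 22.95 m
Step 4 — S = 129.7 * 22.95 ≈ 2976.6 m^2 (5 s.f.)

2976.6 m^2


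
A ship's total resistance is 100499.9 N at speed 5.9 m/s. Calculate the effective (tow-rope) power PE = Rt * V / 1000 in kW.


Formula: PE = Rt * V / 1000 (kW)
Step 1 — PE (W) = 100499.9 * 5.9 = 592949.41 W
Step 2 — PE (kW) = 592949.41 / 1000 ≈ 592.95 kW (5 s.f.)

592.95 kW


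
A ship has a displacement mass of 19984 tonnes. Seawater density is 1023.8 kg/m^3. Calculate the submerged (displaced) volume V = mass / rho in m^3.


Formula: V = mass / rho
Step 1 — convert tonnes to kg: 19984 t * 1000 = 19984000 kg
Step 2 — V = 19984000 / 1023.8 ≈ 19519 m^3 (5 s.f.)

19519 m^3


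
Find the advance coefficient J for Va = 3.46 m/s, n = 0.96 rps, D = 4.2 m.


Formula: J = Va / (n * D)
Step 1 — n * D = 0.96 * 4.2 = 4.032
Step 2 — J = 3.46 / 4.032 ≈ 0.85813 (5 s.f.)

0.85813


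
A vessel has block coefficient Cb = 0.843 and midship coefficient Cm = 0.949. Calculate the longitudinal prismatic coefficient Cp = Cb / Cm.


Formula: Cp = Cb / Cm
Substituting: Cp = 0.843 / 0.949
Result: Cp ≈ 0.88830 (5 s.f.)

0.88830


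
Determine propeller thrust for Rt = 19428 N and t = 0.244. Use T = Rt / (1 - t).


Formula: T = Rt / (1 - t)
Step 1 — (1 - t) = 1 - 0.244 = 0.756
Step 2 — T = 19428 / 0.756 ≈ 25698 N (5 s.f.)

25698 N


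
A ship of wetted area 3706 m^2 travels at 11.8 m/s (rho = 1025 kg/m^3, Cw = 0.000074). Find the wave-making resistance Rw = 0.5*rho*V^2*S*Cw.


Formula: Rw = 0.5 * rho * V^2 * S * Cw
Step 1 — V^2 = 11.8^2 = 139.24
Step 2 — 0.5 * rho * V^2 = 0.5 * 1025 * 139.24 = 71360.5
Step 3 — Rw = 71360.5 * 3706 * 0.000074 ≈ 19570 N (5 s.f.)

19570 N


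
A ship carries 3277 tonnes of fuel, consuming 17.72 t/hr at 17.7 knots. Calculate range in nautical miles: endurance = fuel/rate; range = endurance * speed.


Formula: endurance = fuel / rate; range = endurance * speed
Step 1 — endurance = 3277 / 17.72 = 184.9323 hours
Step 2 — range = 184.9323 * 17.7 ≈ 3273.3 nautical miles (5 s.f.)

3273.3 NM


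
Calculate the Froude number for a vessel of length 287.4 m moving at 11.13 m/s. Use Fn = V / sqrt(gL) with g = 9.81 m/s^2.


Formula: Fn = V / sqrt(g * L)
Step 1 — g * L = 9.81 * 287.4 = 2819.394
Step 2 — sqrt(g * L) = sqrt(2819.394) = 53.097966
Step 3 — Fn = 11.13 / 53.097966 ≈ 0.20961 (5 s.f.)

0.20961


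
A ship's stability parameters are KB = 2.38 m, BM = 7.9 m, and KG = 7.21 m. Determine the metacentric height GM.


Formula: GM = KB + BM - KG
Step 1 — KM = KB + BM = 2.38 + 7.9 = 10.28 m
Step 2 — GM = KM - KG = 10.28 - 7.21 = 3.07 m

3.07 m


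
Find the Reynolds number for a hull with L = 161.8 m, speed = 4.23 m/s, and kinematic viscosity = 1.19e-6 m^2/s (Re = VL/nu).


Formula: Re = V * L / nu
Step 1 — V * L = 4.23 * 161.8 = 684.414 m^2/s
Step 2 — Re = 684.414 / 1.19e-6 = 5.75e+08

5.75e+08


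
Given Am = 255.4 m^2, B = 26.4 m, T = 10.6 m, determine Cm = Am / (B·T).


Formula: Cm = Am / (B * T)
Step 1 — B * T = 26.4 * 10.6 = 279.84 m^2
Step 2 — Cm = 255.4 / 279.84 ≈ 0.91266 (5 s.f.)

0.91266


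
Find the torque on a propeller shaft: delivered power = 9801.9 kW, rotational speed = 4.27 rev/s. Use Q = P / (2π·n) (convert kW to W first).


Formula: Q = P_W / (2 * pi * n)
Step 1 — P_W = 9801.9 kW * 1000 = 9801900.0 W
Step 2 — 2 * pi * n = 2 * pi * 4.27 = 26.829201
Step 3 — Q = 9801900.0 / 26.829201 ≈ 365340 N·m (5 s.f.)

365340 N·m


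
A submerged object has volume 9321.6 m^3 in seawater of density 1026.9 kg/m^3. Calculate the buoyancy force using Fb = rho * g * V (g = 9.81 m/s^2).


Formula: Fb = rho * g * V
Substituting: Fb = 1026.9 * 9.81 * 9321.6
Intermediate: 1026.9 * 9.81 = 10073.889
Result: Fb = 10073.889 * 9321.6 ≈ 93905000 N (5 s.f.)

93905000 N


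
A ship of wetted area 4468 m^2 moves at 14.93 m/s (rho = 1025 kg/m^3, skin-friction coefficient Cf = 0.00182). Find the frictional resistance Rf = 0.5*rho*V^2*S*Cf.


Formula: Rf = 0.5 * rho * V^2 * S * Cf
Step 1 — V^2 = 14.93^2 = 222.9049
Step 2 — 0.5 * rho * V^2 = 0.5 * 1025 * 222.9049 = 114238.76125
Step 3 — Rf = 114238.76125 * 4468 * 0.00182 ≈ 928960 N (5 s.f.)

928960 N


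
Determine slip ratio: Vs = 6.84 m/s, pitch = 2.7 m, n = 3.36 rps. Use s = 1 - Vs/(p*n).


Formula: s = 1 - Vs / (p * n)
Step 1 — p * n = 2.7 * 3.36 = 9.072
Step 2 — Vs / (p*n) = 6.84 / 9.072 = 0.753968 (6 d.p.)
Step 3 — s = 1 - 0.753968 = 0.246032

0.246032


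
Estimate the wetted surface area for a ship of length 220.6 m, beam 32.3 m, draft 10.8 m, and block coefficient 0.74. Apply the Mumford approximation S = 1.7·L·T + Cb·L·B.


Formula: S = 1.7*L*T + V/T with V = Cb*L*B*T, i.e. S = L * (1.7*T + Cb*B)
Step 1 — 1.7*T = 1.7 * 10.8 = 18.36 m
Step 2 — Cb*B = 0.74 * 32.3 = 23.902 m
Step 3 — 1.7*T + Cb*B = 18.36 + 23.902 = 42.262 m
Step 4 — S = 220.6 * 42.262 ≈ 9323.0 m^2 (5 s.f.)

9323.0 m^2


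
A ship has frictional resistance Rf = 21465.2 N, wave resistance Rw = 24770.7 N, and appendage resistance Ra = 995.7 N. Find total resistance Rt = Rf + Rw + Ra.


Formula: Rt = Rf + Rw + Ra
Substituting: Rt = 21465.2 + 24770.7 + 995.7
Result: Rt = 47231.6 N

47231.6 N


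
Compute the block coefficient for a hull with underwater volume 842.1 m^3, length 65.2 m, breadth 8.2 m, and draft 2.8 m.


Formula: Cb = V / (L * B * T)
Step 1 — L * B * T = 65.2 * 8.2 * 2.8 = 1496.992 m^3
Step 2 — Cb = 842.1 / 1496.992 ≈ 0.56253 (5 s.f.)

0.56253


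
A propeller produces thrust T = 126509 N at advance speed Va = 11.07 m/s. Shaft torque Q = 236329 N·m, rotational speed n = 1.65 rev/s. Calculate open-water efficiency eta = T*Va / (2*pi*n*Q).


Formula: eta = T * Va / (2 * pi * n * Q)
Step 1 — numerator = T * Va = 126509 * 11.07 = 1400454.63
Step 2 — 2 * pi * n = 2 * pi * 1.65 = 10.367256
Step 3 — denominator = 10.367256 * 236329 = 2450083.24
Step 4 — eta = 1400454.63 / 2450083.24 ≈ 0.57159 (5 s.f.)

0.57159


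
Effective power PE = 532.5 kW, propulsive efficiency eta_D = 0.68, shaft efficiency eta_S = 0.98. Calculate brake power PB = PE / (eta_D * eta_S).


Formula: PB = PE / (eta_D * eta_S)
Step 1 — combined efficiency = eta_D * eta_S = 0.68 * 0.98 = 0.6664
Step 2 — PB = 532.5 / 0.6664 ≈ 799.07 kW (5 s.f.)

799.07 kW


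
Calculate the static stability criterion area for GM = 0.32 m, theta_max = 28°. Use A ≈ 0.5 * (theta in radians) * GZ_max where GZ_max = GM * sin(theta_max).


Formula: GZ_max = GM * sin(theta); Area = 0.5 * theta_rad * GZ_max
Step 1 — GZ_max = 0.32 * sin(28°) = 0.32 * 0.469472 = 0.150231 m
Step 2 — theta_rad = 28 * pi/180 = 0.488692 rad
Step 3 — Area = 0.5 * 0.488692 * 0.150231 ≈ 0.036708 m·rad (5 s.f.)

0.036708 m·rad


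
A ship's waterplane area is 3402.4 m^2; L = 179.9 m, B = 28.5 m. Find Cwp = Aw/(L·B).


Formula: Cwp = Aw / (L * B)
Step 1 — L * B = 179.9 * 28.5 = 5127.15 m^2
Step 2 — Cwp = 3402.4 / 5127.15 ≈ 0.66360 (5 s.f.)

0.66360


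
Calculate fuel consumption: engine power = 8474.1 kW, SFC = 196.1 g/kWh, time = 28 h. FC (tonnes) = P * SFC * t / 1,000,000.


Formula: FC (tonnes) = P * SFC * t / 1,000,000
Step 1 — P * SFC * t = 8474.1 * 196.1 * 28 = 46529588.28 g
Step 2 — FC (tonnes) = 46529588.28 / 1,000,000 ≈ 46.530 tonnes (5 s.f.)

46.530 tonnes


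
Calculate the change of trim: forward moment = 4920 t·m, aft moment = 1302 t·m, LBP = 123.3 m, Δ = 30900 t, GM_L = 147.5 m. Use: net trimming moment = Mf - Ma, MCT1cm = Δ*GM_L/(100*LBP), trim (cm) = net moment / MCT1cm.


Formula: net trimming moment = Mf - Ma; MCT1cm = Δ*GM_L/(100*LBP); trim = net moment / MCT1cm
Step 1 — net trimming moment = 4920 - 1302 = 3618 t·m
Step 2 — MCT1cm = 30900 * 147.5 / (100 * 123.3) = 369.6472 t·m/cm
Step 3 — trim = 3618 / 369.6472 ≈ 9.7877 cm (5 s.f.)

9.7877 cm


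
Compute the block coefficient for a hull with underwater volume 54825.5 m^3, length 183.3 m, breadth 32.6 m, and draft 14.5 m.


Formula: Cb = V / (L * B * T)
Step 1 — L * B * T = 183.3 * 32.6 * 14.5 = 86645.91 m^3
Step 2 — Cb = 54825.5 / 86645.91 ≈ 0.63275 (5 s.f.)

0.63275


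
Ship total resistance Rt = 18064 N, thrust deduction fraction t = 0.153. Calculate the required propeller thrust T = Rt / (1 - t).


Formula: T = Rt / (1 - t)
Step 1 — (1 - t) = 1 - 0.153 = 0.847
Step 2 — T = 18064 / 0.847 ≈ 21327 N (5 s.f.)

21327 N


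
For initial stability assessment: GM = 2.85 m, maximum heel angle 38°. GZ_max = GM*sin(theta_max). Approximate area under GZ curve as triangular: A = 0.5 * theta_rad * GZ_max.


Formula: GZ_max = GM * sin(theta); Area = 0.5 * theta_rad * GZ_max
Step 1 — GZ_max = 2.85 * sin(38°) = 2.85 * 0.615661 = 1.754634 m
Step 2 — theta_rad = 38 * pi/180 = 0.663225 rad
Step 3 — Area = 0.5 * 0.663225 * 1.754634 ≈ 0.58186 m·rad (5 s.f.)

0.58186 m·rad


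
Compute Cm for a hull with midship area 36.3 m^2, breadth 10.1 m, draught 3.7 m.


Formula: Cm = Am / (B * T)
Step 1 — B * T = 10.1 * 3.7 = 37.37 m^2
Step 2 — Cm = 36.3 / 37.37 ≈ 0.97137 (5 s.f.)

0.97137


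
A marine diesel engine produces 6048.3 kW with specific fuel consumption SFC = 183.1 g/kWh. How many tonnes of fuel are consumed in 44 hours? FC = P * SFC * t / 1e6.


Formula: FC (tonnes) = P * SFC * t / 1,000,000
Step 1 — P * SFC * t = 6048.3 * 183.1 * 44 = 48727524.12 g
Step 2 — FC (tonnes) = 48727524.12 / 1,000,000 ≈ 48.728 tonnes (5 s.f.)

48.728 tonnes


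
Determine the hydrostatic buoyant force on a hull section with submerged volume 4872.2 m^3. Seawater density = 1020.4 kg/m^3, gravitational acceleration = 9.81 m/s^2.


Formula: Fb = rho * g * V
Substituting: Fb = 1020.4 * 9.81 * 4872.2
Intermediate: 1020.4 * 9.81 = 10010.124
Result: Fb = 10010.124 * 4872.2 ≈ 48771000 N (5 s.f.)

48771000 N


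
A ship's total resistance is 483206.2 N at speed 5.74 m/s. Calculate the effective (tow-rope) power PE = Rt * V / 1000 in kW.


Formula: PE = Rt * V / 1000 (kW)
Step 1 — PE (W) = 483206.2 * 5.74 = 2773603.588 W
Step 2 — PE (kW) = 2773603.588 / 1000 ≈ 2773.6 kW (5 s.f.)

2773.6 kW


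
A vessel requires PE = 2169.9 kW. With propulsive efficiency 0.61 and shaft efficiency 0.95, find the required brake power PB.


Formula: PB = PE / (eta_D * eta_S)
Step 1 — combined efficiency = eta_D * eta_S = 0.61 * 0.95 = 0.5795
Step 2 — PB = 2169.9 / 0.5795 ≈ 3744.4 kW (5 s.f.)

3744.4 kW


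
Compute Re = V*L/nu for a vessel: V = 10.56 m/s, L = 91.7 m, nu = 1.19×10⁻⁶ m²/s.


Formula: Re = V * L / nu
Step 1 — V * L = 10.56 * 91.7 = 968.352 m^2/s
Step 2 — Re = 968.352 / 1.19e-6 = 8.14e+08

8.14e+08


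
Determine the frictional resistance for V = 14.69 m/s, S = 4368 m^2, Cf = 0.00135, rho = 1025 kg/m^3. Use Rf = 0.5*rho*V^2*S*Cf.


Formula: Rf = 0.5 * rho * V^2 * S * Cf
Step 1 — V^2 = 14.69^2 = 215.7961
Step 2 — 0.5 * rho * V^2 = 0.5 * 1025 * 215.7961 = 110595.50125
Step 3 — Rf = 110595.50125 * 4368 * 0.00135 ≈ 652160 N (5 s.f.)

652160 N


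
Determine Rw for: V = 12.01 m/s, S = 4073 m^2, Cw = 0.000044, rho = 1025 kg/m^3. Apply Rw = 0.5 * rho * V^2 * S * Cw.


Formula: Rw = 0.5 * rho * V^2 * S * Cw
Step 1 — V^2 = 12.01^2 = 144.2401
Step 2 — 0.5 * rho * V^2 = 0.5 * 1025 * 144.2401 = 73923.05125
Step 3 — Rw = 73923.05125 * 4073 * 0.000044 ≈ 13248 N (5 s.f.)

13248 N


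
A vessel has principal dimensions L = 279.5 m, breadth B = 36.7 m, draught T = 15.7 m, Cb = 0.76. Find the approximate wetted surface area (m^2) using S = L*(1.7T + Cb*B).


Formula: S = 1.7*L*T + V/T with V = Cb*L*B*T, i.e. S = L * (1.7*T + Cb*B)
Step 1 — 1.7*T = 1.7 * 15.7 = 26.69 m
Step 2 — Cb*B = 0.76 * 36.7 = 27.892 m
Step 3 — 1.7*T + Cb*B = 26.69 + 27.892 = 54.582 m
Step 4 — S = 279.5 * 54.582 ≈ 15256 m^2 (5 s.f.)

15256 m^2


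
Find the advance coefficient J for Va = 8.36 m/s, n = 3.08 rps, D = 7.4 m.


Formula: J = Va / (n * D)
Step 1 — n * D = 3.08 * 7.4 = 22.792
Step 2 — J = 8.36 / 22.792 ≈ 0.36680 (5 s.f.)

0.36680


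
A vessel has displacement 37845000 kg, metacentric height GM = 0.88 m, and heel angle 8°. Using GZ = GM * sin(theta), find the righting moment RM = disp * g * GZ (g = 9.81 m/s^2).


Formula: GZ = GM * sin(theta); RM = disp * g * GZ
Step 1 — GZ = 0.88 * sin(8°) = 0.88 * 0.139173 = 0.122472 m
Step 2 — RM = 37845000 * 9.81 * 0.122472 ≈ 45469000 N·m (5 s.f.)

45469000 N·m


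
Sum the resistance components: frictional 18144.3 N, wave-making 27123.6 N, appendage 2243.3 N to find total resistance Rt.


Formula: Rt = Rf + Rw + Ra
Substituting: Rt = 18144.3 + 27123.6 + 2243.3
Result: Rt = 47511.2 N

47511.2 N


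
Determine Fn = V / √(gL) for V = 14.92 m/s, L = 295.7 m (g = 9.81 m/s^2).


Formula: Fn = V / sqrt(g * L)
Step 1 — g * L = 9.81 * 295.7 = 2900.817
Step 2 — sqrt(g * L) = sqrt(2900.817) = 53.859233
Step 3 — Fn = 14.92 / 53.859233 ≈ 0.27702 (5 s.f.)

0.27702


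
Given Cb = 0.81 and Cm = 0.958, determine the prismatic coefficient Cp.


Formula: Cp = Cb / Cm
Substituting: Cp = 0.81 / 0.958
Result: Cp ≈ 0.84551 (5 s.f.)

0.84551
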